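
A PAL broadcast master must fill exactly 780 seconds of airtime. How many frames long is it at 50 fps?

39000 frames

Frames = 780 × 50 = 39000.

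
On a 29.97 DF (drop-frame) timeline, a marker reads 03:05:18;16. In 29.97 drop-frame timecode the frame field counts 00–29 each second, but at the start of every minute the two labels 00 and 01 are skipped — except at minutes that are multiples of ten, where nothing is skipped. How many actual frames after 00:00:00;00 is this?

333222

As if non-drop at 30 labels/s: (3 × 3600 + 5 × 60 + 18) × 30 + 16 = 333556.
Minute boundaries passed: 185; those not divisible by 10: 185 − 18 = 167; dropped labels = 2 × 167 = 334.
Actual frame index = 333556 − 334 = 333222.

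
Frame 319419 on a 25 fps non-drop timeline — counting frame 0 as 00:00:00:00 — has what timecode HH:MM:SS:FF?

319419 ÷ 25 = 12776 full seconds, remainder 19 frames.
12776 s = 3 h 32 min 56 s.
Timecode: 03:32:56:19.

03:32:56:19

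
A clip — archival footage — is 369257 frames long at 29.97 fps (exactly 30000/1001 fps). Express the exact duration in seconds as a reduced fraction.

Running time = 369257 ÷ (30000/1001) = 369257 × 1001/30000 = 369626257/30000 s.

369626257/30000 seconds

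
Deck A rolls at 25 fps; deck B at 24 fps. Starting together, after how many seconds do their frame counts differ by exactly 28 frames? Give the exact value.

28 seconds

The gap grows by |24 − 25| = 1 frame per second.
Time for a 28-frame gap: 28 ÷ (1) = 28 s.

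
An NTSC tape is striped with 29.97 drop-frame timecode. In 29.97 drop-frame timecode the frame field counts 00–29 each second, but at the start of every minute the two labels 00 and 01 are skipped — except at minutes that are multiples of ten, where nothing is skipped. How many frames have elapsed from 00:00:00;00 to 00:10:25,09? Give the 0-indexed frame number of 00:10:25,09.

18741

As if non-drop at 30 labels/s: (0 × 3600 + 10 × 60 + 25) × 30 + 9 = 18759.
Minute boundaries passed: 10; those not divisible by 10: 10 − 1 = 9; dropped labels = 2 × 9 = 18.
Actual frame index = 18759 − 18 = 18741.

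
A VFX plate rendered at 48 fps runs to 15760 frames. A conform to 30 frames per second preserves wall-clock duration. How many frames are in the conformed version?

9850 frames

Target frames = source frames × (target rate / source rate) = 15760 × (30)/(48) = 15760 × 5/8 = 9850.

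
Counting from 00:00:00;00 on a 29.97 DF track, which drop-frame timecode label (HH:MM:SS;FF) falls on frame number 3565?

Ten DF minutes hold 17982 frames, so frame 3565 lies in block 0 (frames 0–17981) with 3565 frames into that block.
The block's first minute is 1800 frames and the rest 1798 each; 3565 frames reaches minute 1, so 0 × 18 + 1 × 2 = 2 labels have been skipped so far.
Adding those back, label number 3565 + 2 = 3567 at 30 labels/s is 118 s + 27 f = 0 h 1 min 58 s frame 27, i.e. 00:01:58;27.

00:01:58;27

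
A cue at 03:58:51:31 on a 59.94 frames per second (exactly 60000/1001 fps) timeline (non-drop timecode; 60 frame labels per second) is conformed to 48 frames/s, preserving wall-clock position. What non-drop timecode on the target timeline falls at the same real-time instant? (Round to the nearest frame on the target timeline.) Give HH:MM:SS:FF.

03:59:05:41

Source frame index: (3×3600 + 58×60 + 51) × 60 + 31 = 859891.
Real time: 859891 / (60000/1001) = 860750891/60000 s.
Target frame: (860750891/60000) × (48) = 860750891/1250 ≈ 688600.713 → 688601.
At 48 labels/s: frame 688601 → 03:59:05:41.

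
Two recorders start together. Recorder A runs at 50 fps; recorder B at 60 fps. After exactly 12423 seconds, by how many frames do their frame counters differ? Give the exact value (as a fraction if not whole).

124230 frames

A emits 50 × 12423 = 621150 frames; B emits 60 × 12423 = 745380.
Difference = 124230 frames; B is ahead of A.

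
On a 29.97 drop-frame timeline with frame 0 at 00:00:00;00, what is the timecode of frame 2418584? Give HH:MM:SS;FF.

22:25:00;06

Each 10-minute DF block holds 10 × 60 × 30 − 9 × 2 = 17982 frames. 2418584 ÷ 17982 → 134 full blocks, remainder 8996.
Within the partial block the first minute is 1800 frames and each further minute 1798, so 5 further minute boundaries passed. Total skipped labels = 18 × 134 + 2 × 5 = 2422.
Non-drop label index = 2418584 + 2422 = 2421006; at 30 labels/s that is 22:25:00:06, i.e. DF 22:25:00;06.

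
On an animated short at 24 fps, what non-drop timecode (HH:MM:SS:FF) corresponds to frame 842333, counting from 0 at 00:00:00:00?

09:44:57:05

842333 ÷ 24 = 35097 full seconds, remainder 5 frames.
35097 s = 9 h 44 min 57 s.
Timecode: 09:44:57:05.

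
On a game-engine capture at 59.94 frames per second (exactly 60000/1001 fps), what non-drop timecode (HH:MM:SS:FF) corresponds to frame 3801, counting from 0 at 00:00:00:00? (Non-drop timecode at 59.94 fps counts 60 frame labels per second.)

00:01:03:21

3801 ÷ 60 = 63 full seconds, remainder 21 frames.
63 s = 0 h 1 min 3 s.
Timecode: 00:01:03:21.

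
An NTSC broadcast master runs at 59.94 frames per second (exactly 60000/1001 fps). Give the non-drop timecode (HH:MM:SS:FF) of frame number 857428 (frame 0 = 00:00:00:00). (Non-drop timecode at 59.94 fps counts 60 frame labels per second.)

857428 ÷ 60 = 14290 full seconds, remainder 28 frames.
14290 s = 3 h 58 min 10 s.
Timecode: 03:58:10:28.

03:58:10:28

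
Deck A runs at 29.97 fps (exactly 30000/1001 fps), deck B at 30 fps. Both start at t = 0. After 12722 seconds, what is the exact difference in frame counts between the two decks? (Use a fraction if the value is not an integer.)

A emits 30000/1001 × 12722 = 381660000/1001 frames; B emits 30 × 12722 = 381660.
Difference = 381660/1001 frames (≈ 381.2787); B is ahead of A.

381660/1001 frames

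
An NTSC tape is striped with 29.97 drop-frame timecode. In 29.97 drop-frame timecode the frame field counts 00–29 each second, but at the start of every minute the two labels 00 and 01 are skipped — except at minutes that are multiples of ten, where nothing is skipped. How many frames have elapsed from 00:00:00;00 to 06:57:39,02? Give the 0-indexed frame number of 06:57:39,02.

Complete 10-minute blocks: 41, each 17982 frames → 737262.
Remaining 7 whole minutes in the current block: 1800 + 6 × 1798 = 12588 frames.
Within the current minute: 39 × 30 + 2 − 2 = 1170 (labels ;00/;01 skipped at this minute). Total = 737262 + 12588 + 1170 = 751020.

751020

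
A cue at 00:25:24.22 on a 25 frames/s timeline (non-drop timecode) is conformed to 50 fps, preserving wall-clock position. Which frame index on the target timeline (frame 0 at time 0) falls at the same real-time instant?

frame 76244

Source frame index: (0×3600 + 25×60 + 24) × 25 + 22 = 38122.
Real time: 38122 / (25) = 38122/25 s.
Target frame: (38122/25) × (50) = 76244.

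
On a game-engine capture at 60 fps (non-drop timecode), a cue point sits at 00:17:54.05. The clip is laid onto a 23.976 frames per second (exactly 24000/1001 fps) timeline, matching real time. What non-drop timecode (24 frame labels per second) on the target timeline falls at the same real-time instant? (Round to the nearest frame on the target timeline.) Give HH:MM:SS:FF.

Source frame index: (0×3600 + 17×60 + 54) × 60 + 5 = 64445.
Real time: 64445 / (60) = 12889/12 s.
Target frame: (12889/12) × (24000/1001) = 25778000/1001 ≈ 25752.248 → 25752.
At 24 labels/s: frame 25752 → 00:17:53:00.

00:17:53:00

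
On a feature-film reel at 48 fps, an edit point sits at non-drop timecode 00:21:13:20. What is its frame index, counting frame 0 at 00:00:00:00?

61124

Total seconds to the label: (0 × 3600 + 21 × 60 + 13) = 1273.
Frame index = 1273 × 48 + 20 = 61124.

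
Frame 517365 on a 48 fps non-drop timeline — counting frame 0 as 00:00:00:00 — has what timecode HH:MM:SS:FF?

02:59:38:21

517365 ÷ 48 = 10778 full seconds, remainder 21 frames.
10778 s = 2 h 59 min 38 s.
Timecode: 02:59:38:21.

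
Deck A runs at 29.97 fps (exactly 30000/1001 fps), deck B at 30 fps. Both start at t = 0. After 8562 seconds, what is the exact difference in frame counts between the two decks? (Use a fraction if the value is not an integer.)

256860/1001 frames

A emits 30000/1001 × 8562 = 256860000/1001 frames; B emits 30 × 8562 = 256860.
Difference = 256860/1001 frames (≈ 256.6034); B is ahead of A.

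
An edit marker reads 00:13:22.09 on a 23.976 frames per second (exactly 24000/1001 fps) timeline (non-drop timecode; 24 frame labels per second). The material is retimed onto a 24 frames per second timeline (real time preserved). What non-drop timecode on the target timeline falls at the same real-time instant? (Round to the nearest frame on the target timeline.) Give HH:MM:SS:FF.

Source frame index: (0×3600 + 13×60 + 22) × 24 + 9 = 19257.
Real time: 19257 / (24000/1001) = 6425419/8000 s.
Target frame: (6425419/8000) × (24) = 19276257/1000 ≈ 19276.257 → 19276.
At 24 labels/s: frame 19276 → 00:13:23:04.

00:13:23:04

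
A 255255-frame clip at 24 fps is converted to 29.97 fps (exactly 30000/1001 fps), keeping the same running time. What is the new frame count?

Target frames = source frames × (target rate / source rate) = 255255 × (30000/1001)/(24) = 255255 × 1250/1001 = 318750.

318750 frames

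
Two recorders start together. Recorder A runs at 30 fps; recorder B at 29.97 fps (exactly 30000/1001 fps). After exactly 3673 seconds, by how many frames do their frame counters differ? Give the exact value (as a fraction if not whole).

A emits 30 × 3673 = 110190 frames; B emits 30000/1001 × 3673 = 110190000/1001.
Difference = 110190/1001 frames (≈ 110.0799); B is behind A.

110190/1001 frames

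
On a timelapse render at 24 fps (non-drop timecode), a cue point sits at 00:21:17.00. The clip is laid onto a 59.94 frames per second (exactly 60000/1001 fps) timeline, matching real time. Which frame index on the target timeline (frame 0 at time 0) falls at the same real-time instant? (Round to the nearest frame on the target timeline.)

frame 76543

Source frame index: (0×3600 + 21×60 + 17) × 24 + 0 = 30648.
Real time: 30648 / (24) = 1277 s.
Target frame: (1277) × (60000/1001) = 76620000/1001 ≈ 76543.457 → 76543.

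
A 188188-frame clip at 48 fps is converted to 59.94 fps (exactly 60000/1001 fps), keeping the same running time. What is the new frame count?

Target frames = source frames × (target rate / source rate) = 188188 × (60000/1001)/(48) = 188188 × 1250/1001 = 235000.

235000 frames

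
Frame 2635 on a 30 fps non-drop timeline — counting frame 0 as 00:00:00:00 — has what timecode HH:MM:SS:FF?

00:01:27:25

2635 ÷ 30 = 87 full seconds, remainder 25 frames.
87 s = 0 h 1 min 27 s.
Timecode: 00:01:27:25.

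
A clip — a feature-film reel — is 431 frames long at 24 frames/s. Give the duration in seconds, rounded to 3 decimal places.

Running time = 431 × 1/24 = 431/24 s ≈ 17.958 s.

17.958 seconds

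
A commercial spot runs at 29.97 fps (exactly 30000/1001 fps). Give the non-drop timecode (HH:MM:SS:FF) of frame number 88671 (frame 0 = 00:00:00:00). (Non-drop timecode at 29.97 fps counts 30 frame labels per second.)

00:49:15:21

88671 ÷ 30 = 2955 full seconds, remainder 21 frames.
2955 s = 0 h 49 min 15 s.
Timecode: 00:49:15:21.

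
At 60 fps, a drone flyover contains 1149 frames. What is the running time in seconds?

Running time = 1149 / (60) = 19.15 s.

19.15 seconds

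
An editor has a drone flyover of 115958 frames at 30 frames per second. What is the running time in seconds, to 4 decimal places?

3865.2667 seconds

Running time = 115958 × 1/30 = 57979/15 s ≈ 3865.2667 s.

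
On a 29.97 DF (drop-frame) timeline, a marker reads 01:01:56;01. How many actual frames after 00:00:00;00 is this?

111371

As if non-drop at 30 labels/s: (1 × 3600 + 1 × 60 + 56) × 30 + 1 = 111481.
Minute boundaries passed: 61; those not divisible by 10: 61 − 6 = 55; dropped labels = 2 × 55 = 110.
Actual frame index = 111481 − 110 = 111371.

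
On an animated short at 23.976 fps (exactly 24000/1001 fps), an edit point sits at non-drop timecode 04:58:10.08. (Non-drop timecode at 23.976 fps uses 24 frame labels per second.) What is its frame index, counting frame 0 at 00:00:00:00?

Total seconds to the label: (4 × 3600 + 58 × 60 + 10) = 17890.
Frame index = 17890 × 24 + 8 = 429368.

429368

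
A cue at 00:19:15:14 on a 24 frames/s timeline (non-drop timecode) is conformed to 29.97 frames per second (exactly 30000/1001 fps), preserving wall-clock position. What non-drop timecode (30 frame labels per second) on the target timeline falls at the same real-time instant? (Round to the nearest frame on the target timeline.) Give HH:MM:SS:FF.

Source frame index: (0×3600 + 19×60 + 15) × 24 + 14 = 27734.
Real time: 27734 / (24) = 13867/12 s.
Target frame: (13867/12) × (30000/1001) = 4952500/143 ≈ 34632.867 → 34633.
At 30 labels/s: frame 34633 → 00:19:14:13.

00:19:14:13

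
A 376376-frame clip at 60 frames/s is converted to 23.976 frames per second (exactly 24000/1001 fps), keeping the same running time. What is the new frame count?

Target frames = source frames × (target rate / source rate) = 376376 × (24000/1001)/(60) = 376376 × 400/1001 = 150400.

150400 frames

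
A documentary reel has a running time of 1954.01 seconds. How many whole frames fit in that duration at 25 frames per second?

Frames = 1954.01 × 25 = 195401/4 ≈ 48850.2500.
Complete frames: 48850.

48850 frames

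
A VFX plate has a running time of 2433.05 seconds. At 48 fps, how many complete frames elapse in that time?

Frames = 2433.05 × 48 = 583932/5 ≈ 116786.4000.
Complete frames: 116786.

116786 frames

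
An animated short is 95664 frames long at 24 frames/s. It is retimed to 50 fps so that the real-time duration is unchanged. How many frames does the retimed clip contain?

199300 frames

Target frames = source frames × (target rate / source rate) = 95664 × (50)/(24) = 95664 × 25/12 = 199300.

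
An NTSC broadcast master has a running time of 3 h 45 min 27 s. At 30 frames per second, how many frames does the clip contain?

405810 frames

3 h 45 min 27 s = 13527 s.
Frames = 13527 × 30 = 405810.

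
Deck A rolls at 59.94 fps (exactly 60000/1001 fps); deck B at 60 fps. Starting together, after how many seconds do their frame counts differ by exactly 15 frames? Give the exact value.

250.25 seconds

The gap grows by |60 − 60000/1001| = 60/1001 frames per second.
Time for a 15-frame gap: 15 ÷ (60/1001) = 250.25 s.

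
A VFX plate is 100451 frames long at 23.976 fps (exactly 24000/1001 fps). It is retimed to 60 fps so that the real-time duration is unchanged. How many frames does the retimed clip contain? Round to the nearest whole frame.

Frames at target rate = 100451 × (60) / (24000/1001) = 100551451/400 ≈ 251378.628.
Nearest whole frame: 251379.

251379 frames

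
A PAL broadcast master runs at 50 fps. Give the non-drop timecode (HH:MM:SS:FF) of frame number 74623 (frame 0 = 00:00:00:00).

74623 ÷ 50 = 1492 full seconds, remainder 23 frames.
1492 s = 0 h 24 min 52 s.
Timecode: 00:24:52:23.

00:24:52:23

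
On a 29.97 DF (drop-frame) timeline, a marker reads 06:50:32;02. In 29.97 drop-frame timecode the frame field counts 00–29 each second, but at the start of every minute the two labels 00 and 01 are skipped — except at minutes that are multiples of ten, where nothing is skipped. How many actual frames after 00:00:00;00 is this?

As if non-drop at 30 labels/s: (6 × 3600 + 50 × 60 + 32) × 30 + 2 = 738962.
Minute boundaries passed: 410; those not divisible by 10: 410 − 41 = 369; dropped labels = 2 × 369 = 738.
Actual frame index = 738962 − 738 = 738224.

738224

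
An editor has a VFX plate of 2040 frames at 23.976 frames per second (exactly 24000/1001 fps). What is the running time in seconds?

Running time = 2040 / (24000/1001) = 85.085 s.

85.085 seconds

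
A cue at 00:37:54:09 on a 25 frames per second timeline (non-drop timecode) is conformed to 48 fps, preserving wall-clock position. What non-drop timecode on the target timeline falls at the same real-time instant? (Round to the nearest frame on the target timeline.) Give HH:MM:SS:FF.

00:37:54:17

Source frame index: (0×3600 + 37×60 + 54) × 25 + 9 = 56859.
Real time: 56859 / (25) = 56859/25 s.
Target frame: (56859/25) × (48) = 2729232/25 ≈ 109169.280 → 109169.
At 48 labels/s: frame 109169 → 00:37:54:17.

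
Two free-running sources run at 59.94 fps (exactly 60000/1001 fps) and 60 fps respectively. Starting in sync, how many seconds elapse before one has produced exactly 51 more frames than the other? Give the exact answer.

850.85 seconds

The gap grows by |60 − 60000/1001| = 60/1001 frames per second.
Time for a 51-frame gap: 51 ÷ (60/1001) = 850.85 s.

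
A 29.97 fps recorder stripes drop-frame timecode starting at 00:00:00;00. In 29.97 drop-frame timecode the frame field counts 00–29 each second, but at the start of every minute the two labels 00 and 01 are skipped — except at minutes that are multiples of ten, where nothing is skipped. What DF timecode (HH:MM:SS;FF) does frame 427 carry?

Each 10-minute DF block holds 10 × 60 × 30 − 9 × 2 = 17982 frames. 427 ÷ 17982 → 0 full blocks, remainder 427.
Within the partial block the first minute is 1800 frames and each further minute 1798, so 0 further minute boundaries passed. Total skipped labels = 18 × 0 + 2 × 0 = 0.
Non-drop label index = 427 + 0 = 427; at 30 labels/s that is 00:00:14:07, i.e. DF 00:00:14;07.

00:00:14;07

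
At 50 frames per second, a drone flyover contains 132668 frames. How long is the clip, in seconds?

Running time = 132668 / (50) = 2653.36 s.

2653.36 seconds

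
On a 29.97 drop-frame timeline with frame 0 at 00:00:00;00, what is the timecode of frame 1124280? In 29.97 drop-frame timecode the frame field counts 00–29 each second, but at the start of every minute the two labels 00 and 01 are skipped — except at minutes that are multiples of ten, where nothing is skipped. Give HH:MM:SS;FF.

Each 10-minute DF block holds 10 × 60 × 30 − 9 × 2 = 17982 frames. 1124280 ÷ 17982 → 62 full blocks, remainder 9396.
Within the partial block the first minute is 1800 frames and each further minute 1798, so 5 further minute boundaries passed. Total skipped labels = 18 × 62 + 2 × 5 = 1126.
Non-drop label index = 1124280 + 1126 = 1125406; at 30 labels/s that is 10:25:13:16, i.e. DF 10:25:13;16.

10:25:13;16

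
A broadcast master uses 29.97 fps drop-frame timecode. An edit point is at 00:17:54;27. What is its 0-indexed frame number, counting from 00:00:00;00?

32215

Complete 10-minute blocks: 1, each 17982 frames → 17982.
Remaining 7 whole minutes in the current block: 1800 + 6 × 1798 = 12588 frames.
Within the current minute: 54 × 30 + 27 − 2 = 1645 (labels ;00/;01 skipped at this minute). Total = 17982 + 12588 + 1645 = 32215.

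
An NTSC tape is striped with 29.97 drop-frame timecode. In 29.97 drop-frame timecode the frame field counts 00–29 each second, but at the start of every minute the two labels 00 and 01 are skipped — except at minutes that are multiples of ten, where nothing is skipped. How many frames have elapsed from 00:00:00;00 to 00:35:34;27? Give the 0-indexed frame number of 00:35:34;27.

63983

Complete 10-minute blocks: 3, each 17982 frames → 53946.
Remaining 5 whole minutes in the current block: 1800 + 4 × 1798 = 8992 frames.
Within the current minute: 34 × 30 + 27 − 2 = 1045 (labels ;00/;01 skipped at this minute). Total = 53946 + 8992 + 1045 = 63983.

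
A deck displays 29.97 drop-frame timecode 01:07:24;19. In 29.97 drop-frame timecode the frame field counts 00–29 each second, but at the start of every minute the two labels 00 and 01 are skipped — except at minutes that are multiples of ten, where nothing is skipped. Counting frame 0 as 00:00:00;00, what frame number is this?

121217

As if non-drop at 30 labels/s: (1 × 3600 + 7 × 60 + 24) × 30 + 19 = 121339.
Minute boundaries passed: 67; those not divisible by 10: 67 − 6 = 61; dropped labels = 2 × 61 = 122.
Actual frame index = 121339 − 122 = 121217.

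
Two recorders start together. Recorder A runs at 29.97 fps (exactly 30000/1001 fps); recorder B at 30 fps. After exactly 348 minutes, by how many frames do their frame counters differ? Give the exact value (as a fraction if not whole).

348 min = 20880 s.
A emits 30000/1001 × 20880 = 626400000/1001 frames; B emits 30 × 20880 = 626400.
Difference = 626400/1001 frames (≈ 625.7742); B is ahead of A.

626400/1001 frames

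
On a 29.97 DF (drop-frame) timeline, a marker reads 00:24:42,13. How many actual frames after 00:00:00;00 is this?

As if non-drop at 30 labels/s: (0 × 3600 + 24 × 60 + 42) × 30 + 13 = 44473.
Minute boundaries passed: 24; those not divisible by 10: 24 − 2 = 22; dropped labels = 2 × 22 = 44.
Actual frame index = 44473 − 44 = 44429.

44429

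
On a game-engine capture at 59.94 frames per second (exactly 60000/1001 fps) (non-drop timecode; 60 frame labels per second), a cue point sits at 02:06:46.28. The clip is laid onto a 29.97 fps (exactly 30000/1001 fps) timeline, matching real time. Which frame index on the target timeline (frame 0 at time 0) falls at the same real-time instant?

frame 228194

Source frame index: (2×3600 + 6×60 + 46) × 60 + 28 = 456388.
Real time: 456388 / (60000/1001) = 114211097/15000 s.
Target frame: (114211097/15000) × (30000/1001) = 228194.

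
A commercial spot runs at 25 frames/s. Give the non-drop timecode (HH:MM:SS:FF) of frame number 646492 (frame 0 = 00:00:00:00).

07:10:59:17

646492 ÷ 25 = 25859 full seconds, remainder 17 frames.
25859 s = 7 h 10 min 59 s.
Timecode: 07:10:59:17.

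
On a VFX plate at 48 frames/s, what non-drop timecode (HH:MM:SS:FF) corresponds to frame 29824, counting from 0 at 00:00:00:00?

00:10:21:16

29824 ÷ 48 = 621 full seconds, remainder 16 frames.
621 s = 0 h 10 min 21 s.
Timecode: 00:10:21:16.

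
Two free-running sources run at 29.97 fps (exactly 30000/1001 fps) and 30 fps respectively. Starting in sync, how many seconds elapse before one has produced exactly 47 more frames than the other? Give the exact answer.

The gap grows by |30 − 30000/1001| = 30/1001 frames per second.
Time for a 47-frame gap: 47 ÷ (30/1001) = 47047/30 s.

47047/30 seconds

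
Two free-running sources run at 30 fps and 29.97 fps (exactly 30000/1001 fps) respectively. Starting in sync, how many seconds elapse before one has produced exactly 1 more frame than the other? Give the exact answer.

The gap grows by |30000/1001 − 30| = 30/1001 frames per second.
Time for a 1-frame gap: 1 ÷ (30/1001) = 1001/30 s.

1001/30 seconds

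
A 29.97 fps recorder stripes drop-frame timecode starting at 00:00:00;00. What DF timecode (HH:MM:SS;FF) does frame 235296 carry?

02:10:51;00

Each 10-minute DF block holds 10 × 60 × 30 − 9 × 2 = 17982 frames. 235296 ÷ 17982 → 13 full blocks, remainder 1530.
Within the partial block the first minute is 1800 frames and each further minute 1798, so 0 further minute boundaries passed. Total skipped labels = 18 × 13 + 2 × 0 = 234.
Non-drop label index = 235296 + 234 = 235530; at 30 labels/s that is 02:10:51:00, i.e. DF 02:10:51;00.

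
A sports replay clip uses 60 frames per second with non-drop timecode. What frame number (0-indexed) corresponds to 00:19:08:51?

Total seconds to the label: (0 × 3600 + 19 × 60 + 8) = 1148.
Frame index = 1148 × 60 + 51 = 68931.

68931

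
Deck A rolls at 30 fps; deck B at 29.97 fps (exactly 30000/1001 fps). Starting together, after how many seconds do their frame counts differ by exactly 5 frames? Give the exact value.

The gap grows by |30000/1001 − 30| = 30/1001 frames per second.
Time for a 5-frame gap: 5 ÷ (30/1001) = 1001/6 s.

1001/6 seconds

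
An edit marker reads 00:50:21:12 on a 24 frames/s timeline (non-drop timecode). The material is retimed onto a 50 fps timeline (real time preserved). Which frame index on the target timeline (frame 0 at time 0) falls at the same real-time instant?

Source frame index: (0×3600 + 50×60 + 21) × 24 + 12 = 72516.
Real time: 72516 / (24) = 6043/2 s.
Target frame: (6043/2) × (50) = 151075.

frame 151075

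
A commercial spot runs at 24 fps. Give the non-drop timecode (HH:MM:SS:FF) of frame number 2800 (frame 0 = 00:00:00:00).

2800 ÷ 24 = 116 full seconds, remainder 16 frames.
116 s = 0 h 1 min 56 s.
Timecode: 00:01:56:16.

00:01:56:16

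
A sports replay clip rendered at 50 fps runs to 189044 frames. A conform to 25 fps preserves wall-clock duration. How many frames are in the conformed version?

94522 frames

Target frames = source frames × (target rate / source rate) = 189044 × (25)/(50) = 189044 × 1/2 = 94522.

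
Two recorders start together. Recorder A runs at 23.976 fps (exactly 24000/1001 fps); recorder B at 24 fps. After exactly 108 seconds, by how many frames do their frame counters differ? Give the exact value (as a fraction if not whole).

A emits 24000/1001 × 108 = 2592000/1001 frames; B emits 24 × 108 = 2592.
Difference = 2592/1001 frames (≈ 2.5894); B is ahead of A.

2592/1001 frames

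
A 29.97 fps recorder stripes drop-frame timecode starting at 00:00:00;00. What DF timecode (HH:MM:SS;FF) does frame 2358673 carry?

Each 10-minute DF block holds 10 × 60 × 30 − 9 × 2 = 17982 frames. 2358673 ÷ 17982 → 131 full blocks, remainder 3031.
Within the partial block the first minute is 1800 frames and each further minute 1798, so 1 further minute boundary passed. Total skipped labels = 18 × 131 + 2 × 1 = 2360.
Non-drop label index = 2358673 + 2360 = 2361033; at 30 labels/s that is 21:51:41:03, i.e. DF 21:51:41;03.

21:51:41;03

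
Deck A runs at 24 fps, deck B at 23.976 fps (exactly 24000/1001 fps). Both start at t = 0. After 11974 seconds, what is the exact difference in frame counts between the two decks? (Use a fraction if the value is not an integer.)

287376/1001 frames

A emits 24 × 11974 = 287376 frames; B emits 24000/1001 × 11974 = 287376000/1001.
Difference = 287376/1001 frames (≈ 287.0889); B is behind A.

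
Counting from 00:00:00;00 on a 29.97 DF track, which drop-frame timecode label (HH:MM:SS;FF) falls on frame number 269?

00:00:08;29

Each 10-minute DF block holds 10 × 60 × 30 − 9 × 2 = 17982 frames. 269 ÷ 17982 → 0 full blocks, remainder 269.
Within the partial block the first minute is 1800 frames and each further minute 1798, so 0 further minute boundaries passed. Total skipped labels = 18 × 0 + 2 × 0 = 0.
Non-drop label index = 269 + 0 = 269; at 30 labels/s that is 00:00:08:29, i.e. DF 00:00:08;29.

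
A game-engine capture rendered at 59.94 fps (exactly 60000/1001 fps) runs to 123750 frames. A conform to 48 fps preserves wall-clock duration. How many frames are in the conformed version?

99099 frames

Target frames = source frames × (target rate / source rate) = 123750 × (48)/(60000/1001) = 123750 × 1001/1250 = 99099.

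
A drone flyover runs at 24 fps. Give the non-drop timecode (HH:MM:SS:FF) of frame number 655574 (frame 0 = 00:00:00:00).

655574 ÷ 24 = 27315 full seconds, remainder 14 frames.
27315 s = 7 h 35 min 15 s.
Timecode: 07:35:15:14.

07:35:15:14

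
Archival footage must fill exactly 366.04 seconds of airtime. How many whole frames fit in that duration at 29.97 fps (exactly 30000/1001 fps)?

10970 frames

Frames = 366.04 × 30000/1001 = 10981200/1001 ≈ 10970.2298.
Complete frames: 10970.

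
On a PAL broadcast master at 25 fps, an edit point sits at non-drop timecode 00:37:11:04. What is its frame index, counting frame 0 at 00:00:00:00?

frame 55779

Total seconds to the label: (0 × 3600 + 37 × 60 + 11) = 2231.
Frame index = 2231 × 25 + 4 = 55779.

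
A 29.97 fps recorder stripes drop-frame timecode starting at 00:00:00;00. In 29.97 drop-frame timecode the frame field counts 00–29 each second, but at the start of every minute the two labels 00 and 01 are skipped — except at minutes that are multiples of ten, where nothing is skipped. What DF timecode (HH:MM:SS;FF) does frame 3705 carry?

Each 10-minute DF block holds 10 × 60 × 30 − 9 × 2 = 17982 frames. 3705 ÷ 17982 → 0 full blocks, remainder 3705.
Within the partial block the first minute is 1800 frames and each further minute 1798, so 2 further minute boundaries passed. Total skipped labels = 18 × 0 + 2 × 2 = 4.
Non-drop label index = 3705 + 4 = 3709; at 30 labels/s that is 00:02:03:19, i.e. DF 00:02:03;19.

00:02:03;19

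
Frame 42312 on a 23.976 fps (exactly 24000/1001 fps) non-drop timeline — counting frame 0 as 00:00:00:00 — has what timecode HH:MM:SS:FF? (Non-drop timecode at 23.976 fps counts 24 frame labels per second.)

42312 ÷ 24 = 1763 full seconds, remainder 0 frames.
1763 s = 0 h 29 min 23 s.
Timecode: 00:29:23:00.

00:29:23:00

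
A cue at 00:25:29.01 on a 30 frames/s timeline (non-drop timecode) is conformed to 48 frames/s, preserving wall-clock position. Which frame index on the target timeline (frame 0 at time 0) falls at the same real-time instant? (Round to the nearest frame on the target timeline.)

frame 73394

Source frame index: (0×3600 + 25×60 + 29) × 30 + 1 = 45871.
Real time: 45871 / (30) = 45871/30 s.
Target frame: (45871/30) × (48) = 366968/5 ≈ 73393.600 → 73394.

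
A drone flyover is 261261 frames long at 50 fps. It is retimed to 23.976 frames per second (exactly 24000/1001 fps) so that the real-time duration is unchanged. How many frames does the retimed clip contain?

125280 frames

Target frames = source frames × (target rate / source rate) = 261261 × (24000/1001)/(50) = 261261 × 480/1001 = 125280.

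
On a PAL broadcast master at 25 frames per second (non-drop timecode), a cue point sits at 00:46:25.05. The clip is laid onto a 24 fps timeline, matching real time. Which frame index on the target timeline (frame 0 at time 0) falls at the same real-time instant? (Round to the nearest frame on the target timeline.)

frame 66845

Source frame index: (0×3600 + 46×60 + 25) × 25 + 5 = 69630.
Real time: 69630 / (25) = 13926/5 s.
Target frame: (13926/5) × (24) = 334224/5 ≈ 66844.800 → 66845.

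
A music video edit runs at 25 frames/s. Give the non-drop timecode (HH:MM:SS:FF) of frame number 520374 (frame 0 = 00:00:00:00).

05:46:54:24

520374 ÷ 25 = 20814 full seconds, remainder 24 frames.
20814 s = 5 h 46 min 54 s.
Timecode: 05:46:54:24.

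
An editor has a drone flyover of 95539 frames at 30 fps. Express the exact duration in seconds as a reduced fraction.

Running time = 95539 ÷ (30) = 95539 × 1/30 = 95539/30 s.

95539/30 seconds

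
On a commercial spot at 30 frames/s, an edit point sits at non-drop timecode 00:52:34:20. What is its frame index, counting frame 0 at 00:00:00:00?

Total seconds to the label: (0 × 3600 + 52 × 60 + 34) = 3154.
Frame index = 3154 × 30 + 20 = 94640.

94640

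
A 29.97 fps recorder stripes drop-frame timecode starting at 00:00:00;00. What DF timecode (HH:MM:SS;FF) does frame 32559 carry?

Each 10-minute DF block holds 10 × 60 × 30 − 9 × 2 = 17982 frames. 32559 ÷ 17982 → 1 full block, remainder 14577.
Within the partial block the first minute is 1800 frames and each further minute 1798, so 8 further minute boundaries passed. Total skipped labels = 18 × 1 + 2 × 8 = 34.
Non-drop label index = 32559 + 34 = 32593; at 30 labels/s that is 00:18:06:13, i.e. DF 00:18:06;13.

00:18:06;13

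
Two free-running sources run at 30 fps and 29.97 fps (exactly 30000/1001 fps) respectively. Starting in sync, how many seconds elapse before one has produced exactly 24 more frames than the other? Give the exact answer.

The gap grows by |30000/1001 − 30| = 30/1001 frames per second.
Time for a 24-frame gap: 24 ÷ (30/1001) = 800.8 s.

800.8 seconds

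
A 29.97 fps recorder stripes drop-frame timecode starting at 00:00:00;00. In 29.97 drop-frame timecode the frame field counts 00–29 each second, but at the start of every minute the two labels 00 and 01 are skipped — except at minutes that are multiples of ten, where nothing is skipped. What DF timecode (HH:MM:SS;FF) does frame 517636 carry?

Each 10-minute DF block holds 10 × 60 × 30 − 9 × 2 = 17982 frames. 517636 ÷ 17982 → 28 full blocks, remainder 14140.
Within the partial block the first minute is 1800 frames and each further minute 1798, so 7 further minute boundaries passed. Total skipped labels = 18 × 28 + 2 × 7 = 518.
Non-drop label index = 517636 + 518 = 518154; at 30 labels/s that is 04:47:51:24, i.e. DF 04:47:51;24.

04:47:51;24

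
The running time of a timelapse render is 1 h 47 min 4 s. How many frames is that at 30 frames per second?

1 h 47 min 4 s = 6424 s.
Frames = 6424 × 30 = 192720.

192720 frames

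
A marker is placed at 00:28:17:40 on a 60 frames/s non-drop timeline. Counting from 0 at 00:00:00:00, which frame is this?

101860

Total seconds to the label: (0 × 3600 + 28 × 60 + 17) = 1697.
Frame index = 1697 × 60 + 40 = 101860.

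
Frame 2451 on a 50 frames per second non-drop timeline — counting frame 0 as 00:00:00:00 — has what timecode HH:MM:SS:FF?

2451 ÷ 50 = 49 full seconds, remainder 1 frame.
49 s = 0 h 0 min 49 s.
Timecode: 00:00:49:01.

00:00:49:01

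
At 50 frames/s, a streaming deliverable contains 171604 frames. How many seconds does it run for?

Running time = 171604 / (50) = 3432.08 s.

3432.08 seconds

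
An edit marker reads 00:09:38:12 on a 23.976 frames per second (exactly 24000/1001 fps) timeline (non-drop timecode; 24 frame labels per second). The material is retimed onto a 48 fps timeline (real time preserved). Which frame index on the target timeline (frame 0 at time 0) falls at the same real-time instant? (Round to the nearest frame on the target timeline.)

frame 27796

Source frame index: (0×3600 + 9×60 + 38) × 24 + 12 = 13884.
Real time: 13884 / (24000/1001) = 1158157/2000 s.
Target frame: (1158157/2000) × (48) = 3474471/125 ≈ 27795.768 → 27796.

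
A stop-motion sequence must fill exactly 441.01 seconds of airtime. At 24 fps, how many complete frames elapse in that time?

10584 frames

Frames = 441.01 × 24 = 264606/25 ≈ 10584.2400.
Complete frames: 10584.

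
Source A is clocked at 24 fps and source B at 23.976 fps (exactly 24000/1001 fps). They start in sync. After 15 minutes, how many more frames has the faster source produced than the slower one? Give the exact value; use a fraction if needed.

21600/1001 frames

15 min = 900 s.
A emits 24 × 900 = 21600 frames; B emits 24000/1001 × 900 = 21600000/1001.
Difference = 21600/1001 frames (≈ 21.5784); B is behind A.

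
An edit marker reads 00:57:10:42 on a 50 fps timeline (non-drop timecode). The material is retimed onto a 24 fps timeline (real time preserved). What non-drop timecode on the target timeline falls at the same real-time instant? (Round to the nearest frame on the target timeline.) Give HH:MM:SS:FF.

00:57:10:20

Source frame index: (0×3600 + 57×60 + 10) × 50 + 42 = 171542.
Real time: 171542 / (50) = 85771/25 s.
Target frame: (85771/25) × (24) = 2058504/25 ≈ 82340.160 → 82340.
At 24 labels/s: frame 82340 → 00:57:10:20.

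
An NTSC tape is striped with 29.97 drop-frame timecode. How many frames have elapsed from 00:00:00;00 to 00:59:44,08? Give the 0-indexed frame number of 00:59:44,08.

107420

As if non-drop at 30 labels/s: (0 × 3600 + 59 × 60 + 44) × 30 + 8 = 107528.
Minute boundaries passed: 59; those not divisible by 10: 59 − 5 = 54; dropped labels = 2 × 54 = 108.
Actual frame index = 107528 − 108 = 107420.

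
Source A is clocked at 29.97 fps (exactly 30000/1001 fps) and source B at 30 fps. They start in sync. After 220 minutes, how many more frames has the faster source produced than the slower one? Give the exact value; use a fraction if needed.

220 min = 13200 s.
A emits 30000/1001 × 13200 = 36000000/91 frames; B emits 30 × 13200 = 396000.
Difference = 36000/91 frames (≈ 395.6044); B is ahead of A.

36000/91 frames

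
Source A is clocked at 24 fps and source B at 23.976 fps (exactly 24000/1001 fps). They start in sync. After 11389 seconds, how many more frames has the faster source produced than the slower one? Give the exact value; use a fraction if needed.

39048/143 frames

A emits 24 × 11389 = 273336 frames; B emits 24000/1001 × 11389 = 39048000/143.
Difference = 39048/143 frames (≈ 273.0629); B is behind A.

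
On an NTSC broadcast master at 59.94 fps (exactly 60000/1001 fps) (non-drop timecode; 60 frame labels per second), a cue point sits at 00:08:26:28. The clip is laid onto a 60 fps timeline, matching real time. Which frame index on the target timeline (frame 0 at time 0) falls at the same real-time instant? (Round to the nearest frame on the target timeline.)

Source frame index: (0×3600 + 8×60 + 26) × 60 + 28 = 30388.
Real time: 30388 / (60000/1001) = 7604597/15000 s.
Target frame: (7604597/15000) × (60) = 7604597/250 ≈ 30418.388 → 30418.

frame 30418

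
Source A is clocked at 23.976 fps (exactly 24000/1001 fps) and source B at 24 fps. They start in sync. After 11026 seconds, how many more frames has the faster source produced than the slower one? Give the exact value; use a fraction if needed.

264624/1001 frames

A emits 24000/1001 × 11026 = 264624000/1001 frames; B emits 24 × 11026 = 264624.
Difference = 264624/1001 frames (≈ 264.3596); B is ahead of A.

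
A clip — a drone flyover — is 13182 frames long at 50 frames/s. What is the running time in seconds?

Running time = 13182 / (50) = 263.64 s.

263.64 seconds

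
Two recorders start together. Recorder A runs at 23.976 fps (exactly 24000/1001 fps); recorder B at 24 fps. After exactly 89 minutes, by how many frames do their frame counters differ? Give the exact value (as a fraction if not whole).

89 min = 5340 s.
A emits 24000/1001 × 5340 = 128160000/1001 frames; B emits 24 × 5340 = 128160.
Difference = 128160/1001 frames (≈ 128.0320); B is ahead of A.

128160/1001 frames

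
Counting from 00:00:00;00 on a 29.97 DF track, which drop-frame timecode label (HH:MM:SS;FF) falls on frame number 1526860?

Each 10-minute DF block holds 10 × 60 × 30 − 9 × 2 = 17982 frames. 1526860 ÷ 17982 → 84 full blocks, remainder 16372.
Within the partial block the first minute is 1800 frames and each further minute 1798, so 9 further minute boundaries passed. Total skipped labels = 18 × 84 + 2 × 9 = 1530.
Non-drop label index = 1526860 + 1530 = 1528390; at 30 labels/s that is 14:09:06:10, i.e. DF 14:09:06;10.

14:09:06;10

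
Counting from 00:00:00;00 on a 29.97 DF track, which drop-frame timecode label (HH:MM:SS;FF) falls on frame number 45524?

Ten DF minutes hold 17982 frames, so frame 45524 lies in block 2 (frames 35964–53945) with 9560 frames into that block.
The block's first minute is 1800 frames and the rest 1798 each; 9560 frames reaches minute 5, so 2 × 18 + 5 × 2 = 46 labels have been skipped so far.
Adding those back, label number 45524 + 46 = 45570 at 30 labels/s is 1519 s + 0 f = 0 h 25 min 19 s frame 0, i.e. 00:25:19;00.

00:25:19;00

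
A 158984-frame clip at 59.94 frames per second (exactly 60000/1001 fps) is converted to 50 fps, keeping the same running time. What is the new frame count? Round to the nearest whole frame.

132619 frames

Frames at target rate = 158984 × (50) / (60000/1001) = 19892873/150 ≈ 132619.153.
Nearest whole frame: 132619.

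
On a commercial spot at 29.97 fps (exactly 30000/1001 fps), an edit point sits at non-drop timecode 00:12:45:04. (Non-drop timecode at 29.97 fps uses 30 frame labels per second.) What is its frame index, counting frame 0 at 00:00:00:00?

frame 22954

Total seconds to the label: (0 × 3600 + 12 × 60 + 45) = 765.
Frame index = 765 × 30 + 4 = 22954.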